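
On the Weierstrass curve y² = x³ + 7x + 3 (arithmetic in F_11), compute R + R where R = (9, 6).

tangent at (9, 6): λ = (3·9² + 7)/(2·6) ≡ 8/1. 1⁻¹ ≡ 1 (mod 11), so λ ≡ 8·1 ≡ 8.
  x = λ² - 9 - 9 = 64 - 18 ≡ 2; y = λ·(9 - 2) - 6 ≡ 6. → (2, 6)

(2, 6)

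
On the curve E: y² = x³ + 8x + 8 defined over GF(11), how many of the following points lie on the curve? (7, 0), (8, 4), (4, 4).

2

(7, 0): 0² ≡ 0, rhs ≡ 0 → on.
(8, 4): 4² ≡ 5, rhs ≡ 1 → off.
(4, 4): 4² ≡ 5, rhs ≡ 5 → on.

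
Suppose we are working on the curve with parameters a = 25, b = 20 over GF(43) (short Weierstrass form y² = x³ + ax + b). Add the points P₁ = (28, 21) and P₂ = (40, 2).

(28, 21) + (40, 2). λ = (2 - 21)/(40 - 28) ≡ 24/12 mod 43. 12⁻¹ ≡ 18 (mod 43), so λ ≡ 2.
  x = λ² - 28 - 40 = 4 - 68 ≡ 22; y = λ·(28 - 22) - 21 ≡ 34. → (22, 34)

(22, 34)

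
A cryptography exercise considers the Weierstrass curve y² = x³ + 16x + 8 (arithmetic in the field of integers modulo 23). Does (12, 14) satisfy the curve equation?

no

y² = 14² ≡ 12; x³ + 16x + 8 = 1928 ≡ 19 (mod 23). 12 ≠ 19.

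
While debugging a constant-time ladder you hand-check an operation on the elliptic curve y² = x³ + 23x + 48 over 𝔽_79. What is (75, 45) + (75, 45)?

(2, 24)

tangent at (75, 45): λ = (3·75² + 23)/(2·45) ≡ 71/11. 11⁻¹ ≡ 36 (mod 79), so λ ≡ 71·36 ≡ 28.
  x = λ² - 75 - 75 = 784 - 150 ≡ 2; y = λ·(75 - 2) - 45 ≡ 24. → (2, 24)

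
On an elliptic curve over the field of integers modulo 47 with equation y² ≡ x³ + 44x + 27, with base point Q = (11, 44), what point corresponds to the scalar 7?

Repeated addition: build up to 7Q.
2Q: tangent at (11, 44): λ = (3·11² + 44)/(2·44) ≡ 31/41. 41⁻¹ ≡ 39 (mod 47), so λ ≡ 31·39 ≡ 34.
  x = λ² - 11 - 11 = 1156 - 22 ≡ 6; y = λ·(11 - 6) - 44 ≡ 32. → (6, 32)
3Q: (6, 32) + (11, 44). λ = (44 - 32)/(11 - 6) ≡ 12/5 mod 47. 5⁻¹ ≡ 19 (mod 47) since 5·19 = 95 ≡ 1, so λ ≡ 40.
  x = λ² - 6 - 11 = 1600 - 17 ≡ 32; y = λ·(6 - 32) - 32 ≡ 9. → (32, 9)
4Q: (32, 9) + (11, 44). λ = (44 - 9)/(11 - 32) ≡ 35/26 mod 47. 26⁻¹ ≡ 38 (mod 47) since 26·38 = 988 ≡ 1, so λ ≡ 14.
  x = λ² - 32 - 11 = 196 - 43 ≡ 12; y = λ·(32 - 12) - 9 ≡ 36. → (12, 36)
5Q: (12, 36) + (11, 44). λ = (44 - 36)/(11 - 12) ≡ 8/46 mod 47. 46⁻¹ ≡ 46 (mod 47), so λ ≡ 39.
  x = λ² - 12 - 11 = 1521 - 23 ≡ 41; y = λ·(12 - 41) - 36 ≡ 8. → (41, 8)
6Q: (41, 8) + (11, 44). λ = (44 - 8)/(11 - 41) ≡ 36/17 mod 47. 17⁻¹ ≡ 36 (mod 47), so λ ≡ 27.
  x = λ² - 41 - 11 = 729 - 52 ≡ 19; y = λ·(41 - 19) - 8 ≡ 22. → (19, 22)
7Q: (19, 22) + (11, 44). λ = (44 - 22)/(11 - 19) ≡ 22/39 mod 47. 39⁻¹ ≡ 41 (mod 47) since 39·41 = 1599 ≡ 1, so λ ≡ 9.
  x = λ² - 19 - 11 = 81 - 30 ≡ 4; y = λ·(19 - 4) - 22 ≡ 19. → (4, 19)

(4, 19)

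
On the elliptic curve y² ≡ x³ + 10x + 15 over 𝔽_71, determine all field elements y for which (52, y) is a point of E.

x³ + 10x + 15 = 141143 ≡ 66 (mod 71).
66 is a non-residue mod 71; no y exists.

none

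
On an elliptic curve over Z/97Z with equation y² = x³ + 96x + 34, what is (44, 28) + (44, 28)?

(84, 9)

tangent at (44, 28): λ = (3·44² + 96)/(2·28) ≡ 84/56. 56⁻¹ ≡ 26 (mod 97), so λ ≡ 84·26 ≡ 50.
  x = λ² - 44 - 44 = 2500 - 88 ≡ 84; y = λ·(44 - 84) - 28 ≡ 9. → (84, 9)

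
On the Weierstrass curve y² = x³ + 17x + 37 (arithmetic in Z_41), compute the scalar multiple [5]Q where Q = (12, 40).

Double-and-add on 5 = (101)₂. Start with Q = (12, 40) for the leading 1-bit.
double: tangent at (12, 40): λ = (3·12² + 17)/(2·40) ≡ 39/39. 39⁻¹ ≡ 20 (mod 41), so λ ≡ 39·20 ≡ 1.
  x = λ² - 12 - 12 = 1 - 24 ≡ 18; y = λ·(12 - 18) - 40 ≡ 36. → (18, 36)
double: tangent at (18, 36): λ = (3·18² + 17)/(2·36) ≡ 5/31. 31⁻¹ ≡ 4 (mod 41) since 31·4 = 124 ≡ 1, so λ ≡ 5·4 ≡ 20.
  x = λ² - 18 - 18 = 400 - 36 ≡ 36; y = λ·(18 - 36) - 36 ≡ 14. → (36, 14)
add Q: (36, 14) + (12, 40). λ = (40 - 14)/(12 - 36) ≡ 26/17 mod 41. 17⁻¹ ≡ 29 (mod 41) since 17·29 = 493 ≡ 1, so λ ≡ 16.
  x = λ² - 36 - 12 = 256 - 48 ≡ 3; y = λ·(36 - 3) - 14 ≡ 22. → (3, 22)

(3, 22)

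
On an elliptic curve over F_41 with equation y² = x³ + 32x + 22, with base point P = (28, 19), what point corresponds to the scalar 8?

Double-and-add on 8 = (1000)₂. Start with P = (28, 19) for the leading 1-bit.
double: tangent at (28, 19): λ = (3·28² + 32)/(2·19) ≡ 6/38. 38⁻¹ ≡ 27 (mod 41) since 38·27 = 1026 ≡ 1, so λ ≡ 6·27 ≡ 39.
  x = λ² - 28 - 28 = 1521 - 56 ≡ 30; y = λ·(28 - 30) - 19 ≡ 26. → (30, 26)
double: tangent at (30, 26): λ = (3·30² + 32)/(2·26) ≡ 26/11. 11⁻¹ ≡ 15 (mod 41), so λ ≡ 26·15 ≡ 21.
  x = λ² - 30 - 30 = 441 - 60 ≡ 12; y = λ·(30 - 12) - 26 ≡ 24. → (12, 24)
double: tangent at (12, 24): λ = (3·12² + 32)/(2·24) ≡ 13/7. 7⁻¹ ≡ 6 (mod 41) since 7·6 = 42 ≡ 1, so λ ≡ 13·6 ≡ 37.
  x = λ² - 12 - 12 = 1369 - 24 ≡ 33; y = λ·(12 - 33) - 24 ≡ 19. → (33, 19)

(33, 19)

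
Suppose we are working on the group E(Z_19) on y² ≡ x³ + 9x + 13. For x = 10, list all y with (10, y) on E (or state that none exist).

1, 18

x³ + 9x + 13 = 1103 ≡ 1 (mod 19).
Square roots of 1 mod 19: 1 and 18 (since 1² = 1 ≡ 1).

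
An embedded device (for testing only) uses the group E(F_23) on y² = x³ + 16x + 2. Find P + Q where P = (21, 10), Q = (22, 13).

(21, 10) + (22, 13). λ = (13 - 10)/(22 - 21) ≡ 3/1 mod 23. 1⁻¹ ≡ 1 (mod 23) since 1·1 = 1 ≡ 1, so λ ≡ 3.
  x = λ² - 21 - 22 = 9 - 43 ≡ 12; y = λ·(21 - 12) - 10 ≡ 17. → (12, 17)

(12, 17)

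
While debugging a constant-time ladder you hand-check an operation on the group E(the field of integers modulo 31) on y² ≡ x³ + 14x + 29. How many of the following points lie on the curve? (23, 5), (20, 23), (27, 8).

(23, 5): 5² ≡ 25, rhs ≡ 25 → on.
(20, 23): 23² ≡ 2, rhs ≡ 1 → off.
(27, 8): 8² ≡ 2, rhs ≡ 2 → on.

2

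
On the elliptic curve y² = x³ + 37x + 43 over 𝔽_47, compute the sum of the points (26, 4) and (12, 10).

(26, 4) + (12, 10). λ = (10 - 4)/(12 - 26) ≡ 6/33 mod 47. 33⁻¹ ≡ 10 (mod 47), so λ ≡ 13.
  x = λ² - 26 - 12 = 169 - 38 ≡ 37; y = λ·(26 - 37) - 4 ≡ 41. → (37, 41)

(37, 41)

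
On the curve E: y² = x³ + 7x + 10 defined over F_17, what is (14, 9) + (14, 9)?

(6, 8)

tangent at (14, 9): λ = (3·14² + 7)/(2·9) ≡ 0/1. 1⁻¹ ≡ 1 (mod 17), so λ ≡ 0·1 ≡ 0.
  x = λ² - 14 - 14 = 0 - 28 ≡ 6; y = λ·(14 - 6) - 9 ≡ 8. → (6, 8)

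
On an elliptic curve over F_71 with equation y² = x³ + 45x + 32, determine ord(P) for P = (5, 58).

2P: tangent at (5, 58): λ = (3·5² + 45)/(2·58) ≡ 49/45. 45⁻¹ ≡ 30 (mod 71) since 45·30 = 1350 ≡ 1, so λ ≡ 49·30 ≡ 50.
  x = λ² - 5 - 5 = 2500 - 10 ≡ 5; y = λ·(5 - 5) - 58 ≡ 13. → (5, 13)
3P: (5, 13) + (5, 58): same x and y₁ ≡ -y₂, so the sum is the point at infinity.
3P = the point at infinity, so the order is 3.

3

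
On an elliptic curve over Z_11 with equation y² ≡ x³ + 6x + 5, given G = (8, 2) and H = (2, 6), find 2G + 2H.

(7, 7)

First 2G:
Repeated addition: build up to 2G.
2G: tangent at (8, 2): λ = (3·8² + 6)/(2·2) ≡ 0/4. 4⁻¹ ≡ 3 (mod 11), so λ ≡ 0·3 ≡ 0.
  x = λ² - 8 - 8 = 0 - 16 ≡ 6; y = λ·(8 - 6) - 2 ≡ 9. → (6, 9)
2G = (6, 9).
Next 2H:
Repeated addition: build up to 2H.
2H: tangent at (2, 6): λ = (3·2² + 6)/(2·6) ≡ 7/1. 1⁻¹ ≡ 1 (mod 11), so λ ≡ 7·1 ≡ 7.
  x = λ² - 2 - 2 = 49 - 4 ≡ 1; y = λ·(2 - 1) - 6 ≡ 1. → (1, 1)
2H = (1, 1).
Finally 2G + 2H:
(6, 9) + (1, 1). λ = (1 - 9)/(1 - 6) ≡ 3/6 mod 11. 6⁻¹ ≡ 2 (mod 11) since 6·2 = 12 ≡ 1, so λ ≡ 6.
  x = λ² - 6 - 1 = 36 - 7 ≡ 7; y = λ·(6 - 7) - 9 ≡ 7. → (7, 7)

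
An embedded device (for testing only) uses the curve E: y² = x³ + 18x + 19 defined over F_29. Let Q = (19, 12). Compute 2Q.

tangent at (19, 12): λ = (3·19² + 18)/(2·12) ≡ 28/24. 24⁻¹ ≡ 23 (mod 29) since 24·23 = 552 ≡ 1, so λ ≡ 28·23 ≡ 6.
  x = λ² - 19 - 19 = 36 - 38 ≡ 27; y = λ·(19 - 27) - 12 ≡ 27. → (27, 27)

(27, 27)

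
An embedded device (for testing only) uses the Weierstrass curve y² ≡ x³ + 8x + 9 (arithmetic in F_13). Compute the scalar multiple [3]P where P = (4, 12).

Repeated addition: build up to 3P.
2P: tangent at (4, 12): λ = (3·4² + 8)/(2·12) ≡ 4/11. 11⁻¹ ≡ 6 (mod 13), so λ ≡ 4·6 ≡ 11.
  x = λ² - 4 - 4 = 121 - 8 ≡ 9; y = λ·(4 - 9) - 12 ≡ 11. → (9, 11)
3P: (9, 11) + (4, 12). λ = (12 - 11)/(4 - 9) ≡ 1/8 mod 13. 8⁻¹ ≡ 5 (mod 13), so λ ≡ 5.
  x = λ² - 9 - 4 = 25 - 13 ≡ 12; y = λ·(9 - 12) - 11 ≡ 0. → (12, 0)

(12, 0)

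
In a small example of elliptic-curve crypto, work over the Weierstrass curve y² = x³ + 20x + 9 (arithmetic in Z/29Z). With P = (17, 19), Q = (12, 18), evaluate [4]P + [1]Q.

First 4P:
Repeated addition: build up to 4P.
2P: tangent at (17, 19): λ = (3·17² + 20)/(2·19) ≡ 17/9. 9⁻¹ ≡ 13 (mod 29), so λ ≡ 17·13 ≡ 18.
  x = λ² - 17 - 17 = 324 - 34 ≡ 0; y = λ·(17 - 0) - 19 ≡ 26. → (0, 26)
3P: (0, 26) + (17, 19). λ = (19 - 26)/(17 - 0) ≡ 22/17 mod 29. 17⁻¹ ≡ 12 (mod 29), so λ ≡ 3.
  x = λ² - 0 - 17 = 9 - 17 ≡ 21; y = λ·(0 - 21) - 26 ≡ 27. → (21, 27)
4P: (21, 27) + (17, 19). λ = (19 - 27)/(17 - 21) ≡ 21/25 mod 29. 25⁻¹ ≡ 7 (mod 29), so λ ≡ 2.
  x = λ² - 21 - 17 = 4 - 38 ≡ 24; y = λ·(21 - 24) - 27 ≡ 25. → (24, 25)
4P = (24, 25).
Finally 4P + Q:
(24, 25) + (12, 18). λ = (18 - 25)/(12 - 24) ≡ 22/17 mod 29. 17⁻¹ ≡ 12 (mod 29) since 17·12 = 204 ≡ 1, so λ ≡ 3.
  x = λ² - 24 - 12 = 9 - 36 ≡ 2; y = λ·(24 - 2) - 25 ≡ 12. → (2, 12)

(2, 12)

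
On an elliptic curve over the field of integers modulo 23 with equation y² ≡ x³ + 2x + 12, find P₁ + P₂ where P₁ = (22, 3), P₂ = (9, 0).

(22, 3) + (9, 0). λ = (0 - 3)/(9 - 22) ≡ 20/10 mod 23. 10⁻¹ ≡ 7 (mod 23), so λ ≡ 2.
  x = λ² - 22 - 9 = 4 - 31 ≡ 19; y = λ·(22 - 19) - 3 ≡ 3. → (19, 3)

(19, 3)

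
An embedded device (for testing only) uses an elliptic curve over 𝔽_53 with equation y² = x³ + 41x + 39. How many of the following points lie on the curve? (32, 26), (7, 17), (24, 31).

2

(32, 26): 26² ≡ 40, rhs ≡ 40 → on.
(7, 17): 17² ≡ 24, rhs ≡ 33 → off.
(24, 31): 31² ≡ 7, rhs ≡ 7 → on.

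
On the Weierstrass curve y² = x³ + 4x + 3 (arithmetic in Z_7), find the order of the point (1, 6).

2P: tangent at (1, 6): λ = (3·1² + 4)/(2·6) ≡ 0/5. 5⁻¹ ≡ 3 (mod 7), so λ ≡ 0·3 ≡ 0.
  x = λ² - 1 - 1 = 0 - 2 ≡ 5; y = λ·(1 - 5) - 6 ≡ 1. → (5, 1)
3P: (5, 1) + (1, 6). λ = (6 - 1)/(1 - 5) ≡ 5/3 mod 7. 3⁻¹ ≡ 5 (mod 7), so λ ≡ 4.
  x = λ² - 5 - 1 = 16 - 6 ≡ 3; y = λ·(5 - 3) - 1 ≡ 0. → (3, 0)
4P: (3, 0) + (1, 6). λ = (6 - 0)/(1 - 3) ≡ 6/5 mod 7. 5⁻¹ ≡ 3 (mod 7), so λ ≡ 4.
  x = λ² - 3 - 1 = 16 - 4 ≡ 5; y = λ·(3 - 5) - 0 ≡ 6. → (5, 6)
5P: (5, 6) + (1, 6). λ = (6 - 6)/(1 - 5) ≡ 0/3 mod 7. 3⁻¹ ≡ 5 (mod 7), so λ ≡ 0.
  x = λ² - 5 - 1 = 0 - 6 ≡ 1; y = λ·(5 - 1) - 6 ≡ 1. → (1, 1)
6P: (1, 1) + (1, 6): same x and y₁ ≡ -y₂, so the sum is ∞.
6P = ∞, so the order is 6.

6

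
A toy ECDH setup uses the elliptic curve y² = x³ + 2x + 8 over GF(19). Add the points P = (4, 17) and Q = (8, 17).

(7, 2)

(4, 17) + (8, 17). λ = (17 - 17)/(8 - 4) ≡ 0/4 mod 19. 4⁻¹ ≡ 5 (mod 19) since 4·5 = 20 ≡ 1, so λ ≡ 0.
  x = λ² - 4 - 8 = 0 - 12 ≡ 7; y = λ·(4 - 7) - 17 ≡ 2. → (7, 2)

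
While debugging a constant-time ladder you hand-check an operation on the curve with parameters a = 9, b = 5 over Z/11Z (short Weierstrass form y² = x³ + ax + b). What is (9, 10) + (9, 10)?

tangent at (9, 10): λ = (3·9² + 9)/(2·10) ≡ 10/9. 9⁻¹ ≡ 5 (mod 11), so λ ≡ 10·5 ≡ 6.
  x = λ² - 9 - 9 = 36 - 18 ≡ 7; y = λ·(9 - 7) - 10 ≡ 2. → (7, 2)

(7, 2)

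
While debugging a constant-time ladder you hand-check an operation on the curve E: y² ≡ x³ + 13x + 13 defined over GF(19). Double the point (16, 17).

tangent at (16, 17): λ = (3·16² + 13)/(2·17) ≡ 2/15. 15⁻¹ ≡ 14 (mod 19) since 15·14 = 210 ≡ 1, so λ ≡ 2·14 ≡ 9.
  x = λ² - 16 - 16 = 81 - 32 ≡ 11; y = λ·(16 - 11) - 17 ≡ 9. → (11, 9)

(11, 9)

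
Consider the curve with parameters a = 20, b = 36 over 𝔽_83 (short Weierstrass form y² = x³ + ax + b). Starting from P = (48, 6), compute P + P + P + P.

Repeated addition: build up to 4P.
2P: tangent at (48, 6): λ = (3·48² + 20)/(2·6) ≡ 43/12. 12⁻¹ ≡ 7 (mod 83) since 12·7 = 84 ≡ 1, so λ ≡ 43·7 ≡ 52.
  x = λ² - 48 - 48 = 2704 - 96 ≡ 35; y = λ·(48 - 35) - 6 ≡ 6. → (35, 6)
3P: (35, 6) + (48, 6). λ = (6 - 6)/(48 - 35) ≡ 0/13 mod 83. 13⁻¹ ≡ 32 (mod 83), so λ ≡ 0.
  x = λ² - 35 - 48 = 0 - 83 ≡ 0; y = λ·(35 - 0) - 6 ≡ 77. → (0, 77)
4P: (0, 77) + (48, 6). λ = (6 - 77)/(48 - 0) ≡ 12/48 mod 83. 48⁻¹ ≡ 64 (mod 83), so λ ≡ 21.
  x = λ² - 0 - 48 = 441 - 48 ≡ 61; y = λ·(0 - 61) - 77 ≡ 53. → (61, 53)

(61, 53)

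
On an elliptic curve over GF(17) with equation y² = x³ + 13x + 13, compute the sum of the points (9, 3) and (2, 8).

(9, 3) + (2, 8). λ = (8 - 3)/(2 - 9) ≡ 5/10 mod 17. 10⁻¹ ≡ 12 (mod 17), so λ ≡ 9.
  x = λ² - 9 - 2 = 81 - 11 ≡ 2; y = λ·(9 - 2) - 3 ≡ 9. → (2, 9)

(2, 9)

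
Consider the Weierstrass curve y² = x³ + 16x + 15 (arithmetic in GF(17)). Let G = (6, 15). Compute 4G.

(8, 3)

Double-and-add on 4 = (100)₂. Start with G = (6, 15) for the leading 1-bit.
double: tangent at (6, 15): λ = (3·6² + 16)/(2·15) ≡ 5/13. 13⁻¹ ≡ 4 (mod 17) since 13·4 = 52 ≡ 1, so λ ≡ 5·4 ≡ 3.
  x = λ² - 6 - 6 = 9 - 12 ≡ 14; y = λ·(6 - 14) - 15 ≡ 12. → (14, 12)
double: tangent at (14, 12): λ = (3·14² + 16)/(2·12) ≡ 9/7. 7⁻¹ ≡ 5 (mod 17) since 7·5 = 35 ≡ 1, so λ ≡ 9·5 ≡ 11.
  x = λ² - 14 - 14 = 121 - 28 ≡ 8; y = λ·(14 - 8) - 12 ≡ 3. → (8, 3)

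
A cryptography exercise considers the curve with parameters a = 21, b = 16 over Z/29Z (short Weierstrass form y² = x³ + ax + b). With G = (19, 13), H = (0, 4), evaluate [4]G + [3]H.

First 4G:
Double-and-add on 4 = (100)₂. Start with G = (19, 13) for the leading 1-bit.
double: tangent at (19, 13): λ = (3·19² + 21)/(2·13) ≡ 2/26. 26⁻¹ ≡ 19 (mod 29) since 26·19 = 494 ≡ 1, so λ ≡ 2·19 ≡ 9.
  x = λ² - 19 - 19 = 81 - 38 ≡ 14; y = λ·(19 - 14) - 13 ≡ 3. → (14, 3)
double: tangent at (14, 3): λ = (3·14² + 21)/(2·3) ≡ 0/6. 6⁻¹ ≡ 5 (mod 29), so λ ≡ 0·5 ≡ 0.
  x = λ² - 14 - 14 = 0 - 28 ≡ 1; y = λ·(14 - 1) - 3 ≡ 26. → (1, 26)
4G = (1, 26).
Next 3H:
Repeated addition: build up to 3H.
2H: tangent at (0, 4): λ = (3·0² + 21)/(2·4) ≡ 21/8. 8⁻¹ ≡ 11 (mod 29), so λ ≡ 21·11 ≡ 28.
  x = λ² - 0 - 0 = 784 - 0 ≡ 1; y = λ·(0 - 1) - 4 ≡ 26. → (1, 26)
3H: (1, 26) + (0, 4). λ = (4 - 26)/(0 - 1) ≡ 7/28 mod 29. 28⁻¹ ≡ 28 (mod 29), so λ ≡ 22.
  x = λ² - 1 - 0 = 484 - 1 ≡ 19; y = λ·(1 - 19) - 26 ≡ 13. → (19, 13)
3H = (19, 13).
Finally 4G + 3H:
(1, 26) + (19, 13). λ = (13 - 26)/(19 - 1) ≡ 16/18 mod 29. 18⁻¹ ≡ 21 (mod 29) since 18·21 = 378 ≡ 1, so λ ≡ 17.
  x = λ² - 1 - 19 = 289 - 20 ≡ 8; y = λ·(1 - 8) - 26 ≡ 0. → (8, 0)

(8, 0)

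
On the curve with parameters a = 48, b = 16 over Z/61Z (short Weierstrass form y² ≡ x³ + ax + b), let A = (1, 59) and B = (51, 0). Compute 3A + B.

First 3A:
Repeated addition: build up to 3A.
2A: tangent at (1, 59): λ = (3·1² + 48)/(2·59) ≡ 51/57. 57⁻¹ ≡ 15 (mod 61), so λ ≡ 51·15 ≡ 33.
  x = λ² - 1 - 1 = 1089 - 2 ≡ 50; y = λ·(1 - 50) - 59 ≡ 32. → (50, 32)
3A: (50, 32) + (1, 59). λ = (59 - 32)/(1 - 50) ≡ 27/12 mod 61. 12⁻¹ ≡ 56 (mod 61) since 12·56 = 672 ≡ 1, so λ ≡ 48.
  x = λ² - 50 - 1 = 2304 - 51 ≡ 57; y = λ·(50 - 57) - 32 ≡ 59. → (57, 59)
3A = (57, 59).
Finally 3A + B:
(57, 59) + (51, 0). λ = (0 - 59)/(51 - 57) ≡ 2/55 mod 61. 55⁻¹ ≡ 10 (mod 61), so λ ≡ 20.
  x = λ² - 57 - 51 = 400 - 108 ≡ 48; y = λ·(57 - 48) - 59 ≡ 60. → (48, 60)

(48, 60)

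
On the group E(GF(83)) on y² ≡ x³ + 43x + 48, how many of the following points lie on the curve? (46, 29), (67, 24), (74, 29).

(46, 29): 29² ≡ 11, rhs ≡ 11 → on.
(67, 24): 24² ≡ 78, rhs ≡ 78 → on.
(74, 29): 29² ≡ 11, rhs ≡ 11 → on.

3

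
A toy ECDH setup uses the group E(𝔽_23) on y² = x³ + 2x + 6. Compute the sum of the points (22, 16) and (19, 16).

(22, 16) + (19, 16). λ = (16 - 16)/(19 - 22) ≡ 0/20 mod 23. 20⁻¹ ≡ 15 (mod 23), so λ ≡ 0.
  x = λ² - 22 - 19 = 0 - 41 ≡ 5; y = λ·(22 - 5) - 16 ≡ 7. → (5, 7)

(5, 7)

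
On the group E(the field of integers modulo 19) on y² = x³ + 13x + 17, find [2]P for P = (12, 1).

tangent at (12, 1): λ = (3·12² + 13)/(2·1) ≡ 8/2. 2⁻¹ ≡ 10 (mod 19), so λ ≡ 8·10 ≡ 4.
  x = λ² - 12 - 12 = 16 - 24 ≡ 11; y = λ·(12 - 11) - 1 ≡ 3. → (11, 3)

(11, 3)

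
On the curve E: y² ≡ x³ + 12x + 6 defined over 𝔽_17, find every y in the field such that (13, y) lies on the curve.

x³ + 12x + 6 = 2359 ≡ 13 (mod 17).
Square roots of 13 mod 17: 8 and 9 (since 8² = 64 ≡ 13).

8, 9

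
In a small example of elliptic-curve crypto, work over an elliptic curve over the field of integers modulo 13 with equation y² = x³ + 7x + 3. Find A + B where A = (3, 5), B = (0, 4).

(0, 9)

(3, 5) + (0, 4). λ = (4 - 5)/(0 - 3) ≡ 12/10 mod 13. 10⁻¹ ≡ 4 (mod 13), so λ ≡ 9.
  x = λ² - 3 - 0 = 81 - 3 ≡ 0; y = λ·(3 - 0) - 5 ≡ 9. → (0, 9)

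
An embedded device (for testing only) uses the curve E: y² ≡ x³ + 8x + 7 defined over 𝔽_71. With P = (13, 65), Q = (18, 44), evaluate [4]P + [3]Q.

First 4P:
Repeated addition: build up to 4P.
2P: tangent at (13, 65): λ = (3·13² + 8)/(2·65) ≡ 18/59. 59⁻¹ ≡ 65 (mod 71) since 59·65 = 3835 ≡ 1, so λ ≡ 18·65 ≡ 34.
  x = λ² - 13 - 13 = 1156 - 26 ≡ 65; y = λ·(13 - 65) - 65 ≡ 13. → (65, 13)
3P: (65, 13) + (13, 65). λ = (65 - 13)/(13 - 65) ≡ 52/19 mod 71. 19⁻¹ ≡ 15 (mod 71) since 19·15 = 285 ≡ 1, so λ ≡ 70.
  x = λ² - 65 - 13 = 4900 - 78 ≡ 65; y = λ·(65 - 65) - 13 ≡ 58. → (65, 58)
4P: (65, 58) + (13, 65). λ = (65 - 58)/(13 - 65) ≡ 7/19 mod 71. 19⁻¹ ≡ 15 (mod 71), so λ ≡ 34.
  x = λ² - 65 - 13 = 1156 - 78 ≡ 13; y = λ·(65 - 13) - 58 ≡ 6. → (13, 6)
4P = (13, 6).
Next 3Q:
Repeated addition: build up to 3Q.
2Q: tangent at (18, 44): λ = (3·18² + 8)/(2·44) ≡ 57/17. 17⁻¹ ≡ 46 (mod 71), so λ ≡ 57·46 ≡ 66.
  x = λ² - 18 - 18 = 4356 - 36 ≡ 60; y = λ·(18 - 60) - 44 ≡ 24. → (60, 24)
3Q: (60, 24) + (18, 44). λ = (44 - 24)/(18 - 60) ≡ 20/29 mod 71. 29⁻¹ ≡ 49 (mod 71), so λ ≡ 57.
  x = λ² - 60 - 18 = 3249 - 78 ≡ 47; y = λ·(60 - 47) - 24 ≡ 7. → (47, 7)
3Q = (47, 7).
Finally 4P + 3Q:
(13, 6) + (47, 7). λ = (7 - 6)/(47 - 13) ≡ 1/34 mod 71. 34⁻¹ ≡ 23 (mod 71), so λ ≡ 23.
  x = λ² - 13 - 47 = 529 - 60 ≡ 43; y = λ·(13 - 43) - 6 ≡ 14. → (43, 14)

(43, 14)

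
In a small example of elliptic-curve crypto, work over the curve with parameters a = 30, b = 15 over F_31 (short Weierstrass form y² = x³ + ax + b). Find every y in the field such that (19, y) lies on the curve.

x³ + 30x + 15 = 7444 ≡ 4 (mod 31).
Square roots of 4 mod 31: 2 and 29 (since 2² = 4 ≡ 4).

2, 29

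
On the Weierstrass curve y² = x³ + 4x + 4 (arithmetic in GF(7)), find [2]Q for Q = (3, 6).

(5, 4)

tangent at (3, 6): λ = (3·3² + 4)/(2·6) ≡ 3/5. 5⁻¹ ≡ 3 (mod 7) since 5·3 = 15 ≡ 1, so λ ≡ 3·3 ≡ 2.
  x = λ² - 3 - 3 = 4 - 6 ≡ 5; y = λ·(3 - 5) - 6 ≡ 4. → (5, 4)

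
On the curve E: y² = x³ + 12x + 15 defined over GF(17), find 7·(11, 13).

(16, 11)

Write P = (11, 13).
Double-and-add on 7 = (111)₂. Start with P = (11, 13) for the leading 1-bit.
double: tangent at (11, 13): λ = (3·11² + 12)/(2·13) ≡ 1/9. 9⁻¹ ≡ 2 (mod 17), so λ ≡ 1·2 ≡ 2.
  x = λ² - 11 - 11 = 4 - 22 ≡ 16; y = λ·(11 - 16) - 13 ≡ 11. → (16, 11)
add P: (16, 11) + (11, 13). λ = (13 - 11)/(11 - 16) ≡ 2/12 mod 17. 12⁻¹ ≡ 10 (mod 17) since 12·10 = 120 ≡ 1, so λ ≡ 3.
  x = λ² - 16 - 11 = 9 - 27 ≡ 16; y = λ·(16 - 16) - 11 ≡ 6. → (16, 6)
double: tangent at (16, 6): λ = (3·16² + 12)/(2·6) ≡ 15/12. 12⁻¹ ≡ 10 (mod 17), so λ ≡ 15·10 ≡ 14.
  x = λ² - 16 - 16 = 196 - 32 ≡ 11; y = λ·(16 - 11) - 6 ≡ 13. → (11, 13)
add P: tangent at (11, 13): λ = (3·11² + 12)/(2·13) ≡ 1/9. 9⁻¹ ≡ 2 (mod 17) since 9·2 = 18 ≡ 1, so λ ≡ 1·2 ≡ 2.
  x = λ² - 11 - 11 = 4 - 22 ≡ 16; y = λ·(11 - 16) - 13 ≡ 11. → (16, 11)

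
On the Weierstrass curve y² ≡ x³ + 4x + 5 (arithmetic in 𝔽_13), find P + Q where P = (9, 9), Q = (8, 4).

(8, 9)

(9, 9) + (8, 4). λ = (4 - 9)/(8 - 9) ≡ 8/12 mod 13. 12⁻¹ ≡ 12 (mod 13) since 12·12 = 144 ≡ 1, so λ ≡ 5.
  x = λ² - 9 - 8 = 25 - 17 ≡ 8; y = λ·(9 - 8) - 9 ≡ 9. → (8, 9)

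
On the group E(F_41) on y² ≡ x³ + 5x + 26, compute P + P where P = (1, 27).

tangent at (1, 27): λ = (3·1² + 5)/(2·27) ≡ 8/13. 13⁻¹ ≡ 19 (mod 41), so λ ≡ 8·19 ≡ 29.
  x = λ² - 1 - 1 = 841 - 2 ≡ 19; y = λ·(1 - 19) - 27 ≡ 25. → (19, 25)

(19, 25)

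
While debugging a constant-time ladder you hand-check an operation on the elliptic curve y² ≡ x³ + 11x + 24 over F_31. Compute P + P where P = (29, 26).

(22, 23)

tangent at (29, 26): λ = (3·29² + 11)/(2·26) ≡ 23/21. 21⁻¹ ≡ 3 (mod 31), so λ ≡ 23·3 ≡ 7.
  x = λ² - 29 - 29 = 49 - 58 ≡ 22; y = λ·(29 - 22) - 26 ≡ 23. → (22, 23)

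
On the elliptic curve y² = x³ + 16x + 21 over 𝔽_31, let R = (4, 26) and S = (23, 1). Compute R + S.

(4, 26) + (23, 1). λ = (1 - 26)/(23 - 4) ≡ 6/19 mod 31. 19⁻¹ ≡ 18 (mod 31), so λ ≡ 15.
  x = λ² - 4 - 23 = 225 - 27 ≡ 12; y = λ·(4 - 12) - 26 ≡ 9. → (12, 9)

(12, 9)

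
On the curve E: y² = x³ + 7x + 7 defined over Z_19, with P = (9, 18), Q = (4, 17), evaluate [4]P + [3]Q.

O

First 4P:
Repeated addition: build up to 4P.
2P: tangent at (9, 18): λ = (3·9² + 7)/(2·18) ≡ 3/17. 17⁻¹ ≡ 9 (mod 19), so λ ≡ 3·9 ≡ 8.
  x = λ² - 9 - 9 = 64 - 18 ≡ 8; y = λ·(9 - 8) - 18 ≡ 9. → (8, 9)
3P: (8, 9) + (9, 18). λ = (18 - 9)/(9 - 8) ≡ 9/1 mod 19. 1⁻¹ ≡ 1 (mod 19), so λ ≡ 9.
  x = λ² - 8 - 9 = 81 - 17 ≡ 7; y = λ·(8 - 7) - 9 ≡ 0. → (7, 0)
4P: (7, 0) + (9, 18). λ = (18 - 0)/(9 - 7) ≡ 18/2 mod 19. 2⁻¹ ≡ 10 (mod 19), so λ ≡ 9.
  x = λ² - 7 - 9 = 81 - 16 ≡ 8; y = λ·(7 - 8) - 0 ≡ 10. → (8, 10)
4P = (8, 10).
Next 3Q:
Repeated addition: build up to 3Q.
2Q: tangent at (4, 17): λ = (3·4² + 7)/(2·17) ≡ 17/15. 15⁻¹ ≡ 14 (mod 19) since 15·14 = 210 ≡ 1, so λ ≡ 17·14 ≡ 10.
  x = λ² - 4 - 4 = 100 - 8 ≡ 16; y = λ·(4 - 16) - 17 ≡ 15. → (16, 15)
3Q: (16, 15) + (4, 17). λ = (17 - 15)/(4 - 16) ≡ 2/7 mod 19. 7⁻¹ ≡ 11 (mod 19) since 7·11 = 77 ≡ 1, so λ ≡ 3.
  x = λ² - 16 - 4 = 9 - 20 ≡ 8; y = λ·(16 - 8) - 15 ≡ 9. → (8, 9)
3Q = (8, 9).
Finally 4P + 3Q:
(8, 10) + (8, 9): same x and y₁ ≡ -y₂, so the sum is ∞.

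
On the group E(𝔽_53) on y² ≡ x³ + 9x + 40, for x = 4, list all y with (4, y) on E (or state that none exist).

x³ + 9x + 40 = 140 ≡ 34 (mod 53).
34 is a non-residue mod 53; no y exists.

none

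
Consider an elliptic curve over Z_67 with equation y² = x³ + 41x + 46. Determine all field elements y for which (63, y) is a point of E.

x³ + 41x + 46 = 252676 ≡ 19 (mod 67).
Square roots of 19 mod 67: 32 and 35 (since 32² = 1024 ≡ 19).

32, 35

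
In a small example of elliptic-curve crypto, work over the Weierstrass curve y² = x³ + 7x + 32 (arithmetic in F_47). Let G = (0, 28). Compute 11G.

(31, 17)

Repeated addition: build up to 11G.
2G: tangent at (0, 28): λ = (3·0² + 7)/(2·28) ≡ 7/9. 9⁻¹ ≡ 21 (mod 47) since 9·21 = 189 ≡ 1, so λ ≡ 7·21 ≡ 6.
  x = λ² - 0 - 0 = 36 - 0 ≡ 36; y = λ·(0 - 36) - 28 ≡ 38. → (36, 38)
3G: (36, 38) + (0, 28). λ = (28 - 38)/(0 - 36) ≡ 37/11 mod 47. 11⁻¹ ≡ 30 (mod 47) since 11·30 = 330 ≡ 1, so λ ≡ 29.
  x = λ² - 36 - 0 = 841 - 36 ≡ 6; y = λ·(36 - 6) - 38 ≡ 33. → (6, 33)
4G: (6, 33) + (0, 28). λ = (28 - 33)/(0 - 6) ≡ 42/41 mod 47. 41⁻¹ ≡ 39 (mod 47), so λ ≡ 40.
  x = λ² - 6 - 0 = 1600 - 6 ≡ 43; y = λ·(6 - 43) - 33 ≡ 38. → (43, 38)
5G: (43, 38) + (0, 28). λ = (28 - 38)/(0 - 43) ≡ 37/4 mod 47. 4⁻¹ ≡ 12 (mod 47), so λ ≡ 21.
  x = λ² - 43 - 0 = 441 - 43 ≡ 22; y = λ·(43 - 22) - 38 ≡ 27. → (22, 27)
6G: (22, 27) + (0, 28). λ = (28 - 27)/(0 - 22) ≡ 1/25 mod 47. 25⁻¹ ≡ 32 (mod 47) since 25·32 = 800 ≡ 1, so λ ≡ 32.
  x = λ² - 22 - 0 = 1024 - 22 ≡ 15; y = λ·(22 - 15) - 27 ≡ 9. → (15, 9)
7G: (15, 9) + (0, 28). λ = (28 - 9)/(0 - 15) ≡ 19/32 mod 47. 32⁻¹ ≡ 25 (mod 47), so λ ≡ 5.
  x = λ² - 15 - 0 = 25 - 15 ≡ 10; y = λ·(15 - 10) - 9 ≡ 16. → (10, 16)
8G: (10, 16) + (0, 28). λ = (28 - 16)/(0 - 10) ≡ 12/37 mod 47. 37⁻¹ ≡ 14 (mod 47) since 37·14 = 518 ≡ 1, so λ ≡ 27.
  x = λ² - 10 - 0 = 729 - 10 ≡ 14; y = λ·(10 - 14) - 16 ≡ 17. → (14, 17)
9G: (14, 17) + (0, 28). λ = (28 - 17)/(0 - 14) ≡ 11/33 mod 47. 33⁻¹ ≡ 10 (mod 47), so λ ≡ 16.
  x = λ² - 14 - 0 = 256 - 14 ≡ 7; y = λ·(14 - 7) - 17 ≡ 1. → (7, 1)
10G: (7, 1) + (0, 28). λ = (28 - 1)/(0 - 7) ≡ 27/40 mod 47. 40⁻¹ ≡ 20 (mod 47) since 40·20 = 800 ≡ 1, so λ ≡ 23.
  x = λ² - 7 - 0 = 529 - 7 ≡ 5; y = λ·(7 - 5) - 1 ≡ 45. → (5, 45)
11G: (5, 45) + (0, 28). λ = (28 - 45)/(0 - 5) ≡ 30/42 mod 47. 42⁻¹ ≡ 28 (mod 47) since 42·28 = 1176 ≡ 1, so λ ≡ 41.
  x = λ² - 5 - 0 = 1681 - 5 ≡ 31; y = λ·(5 - 31) - 45 ≡ 17. → (31, 17)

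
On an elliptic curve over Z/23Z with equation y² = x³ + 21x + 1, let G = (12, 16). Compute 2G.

(5, 22)

tangent at (12, 16): λ = (3·12² + 21)/(2·16) ≡ 16/9. 9⁻¹ ≡ 18 (mod 23) since 9·18 = 162 ≡ 1, so λ ≡ 16·18 ≡ 12.
  x = λ² - 12 - 12 = 144 - 24 ≡ 5; y = λ·(12 - 5) - 16 ≡ 22. → (5, 22)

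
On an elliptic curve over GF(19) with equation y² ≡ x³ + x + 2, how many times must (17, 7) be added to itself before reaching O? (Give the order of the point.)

12

2P: tangent at (17, 7): λ = (3·17² + 1)/(2·7) ≡ 13/14. 14⁻¹ ≡ 15 (mod 19), so λ ≡ 13·15 ≡ 5.
  x = λ² - 17 - 17 = 25 - 34 ≡ 10; y = λ·(17 - 10) - 7 ≡ 9. → (10, 9)
3P: (10, 9) + (17, 7). λ = (7 - 9)/(17 - 10) ≡ 17/7 mod 19. 7⁻¹ ≡ 11 (mod 19), so λ ≡ 16.
  x = λ² - 10 - 17 = 256 - 27 ≡ 1; y = λ·(10 - 1) - 9 ≡ 2. → (1, 2)
4P: (1, 2) + (17, 7). λ = (7 - 2)/(17 - 1) ≡ 5/16 mod 19. 16⁻¹ ≡ 6 (mod 19), so λ ≡ 11.
  x = λ² - 1 - 17 = 121 - 18 ≡ 8; y = λ·(1 - 8) - 2 ≡ 16. → (8, 16)
5P: (8, 16) + (17, 7). λ = (7 - 16)/(17 - 8) ≡ 10/9 mod 19. 9⁻¹ ≡ 17 (mod 19) since 9·17 = 153 ≡ 1, so λ ≡ 18.
  x = λ² - 8 - 17 = 324 - 25 ≡ 14; y = λ·(8 - 14) - 16 ≡ 9. → (14, 9)
6P: (14, 9) + (17, 7). λ = (7 - 9)/(17 - 14) ≡ 17/3 mod 19. 3⁻¹ ≡ 13 (mod 19), so λ ≡ 12.
  x = λ² - 14 - 17 = 144 - 31 ≡ 18; y = λ·(14 - 18) - 9 ≡ 0. → (18, 0)
7P: (18, 0) + (17, 7). λ = (7 - 0)/(17 - 18) ≡ 7/18 mod 19. 18⁻¹ ≡ 18 (mod 19) since 18·18 = 324 ≡ 1, so λ ≡ 12.
  x = λ² - 18 - 17 = 144 - 35 ≡ 14; y = λ·(18 - 14) - 0 ≡ 10. → (14, 10)
8P: (14, 10) + (17, 7). λ = (7 - 10)/(17 - 14) ≡ 16/3 mod 19. 3⁻¹ ≡ 13 (mod 19) since 3·13 = 39 ≡ 1, so λ ≡ 18.
  x = λ² - 14 - 17 = 324 - 31 ≡ 8; y = λ·(14 - 8) - 10 ≡ 3. → (8, 3)
9P: (8, 3) + (17, 7). λ = (7 - 3)/(17 - 8) ≡ 4/9 mod 19. 9⁻¹ ≡ 17 (mod 19) since 9·17 = 153 ≡ 1, so λ ≡ 11.
  x = λ² - 8 - 17 = 121 - 25 ≡ 1; y = λ·(8 - 1) - 3 ≡ 17. → (1, 17)
10P: (1, 17) + (17, 7). λ = (7 - 17)/(17 - 1) ≡ 9/16 mod 19. 16⁻¹ ≡ 6 (mod 19) since 16·6 = 96 ≡ 1, so λ ≡ 16.
  x = λ² - 1 - 17 = 256 - 18 ≡ 10; y = λ·(1 - 10) - 17 ≡ 10. → (10, 10)
11P: (10, 10) + (17, 7). λ = (7 - 10)/(17 - 10) ≡ 16/7 mod 19. 7⁻¹ ≡ 11 (mod 19), so λ ≡ 5.
  x = λ² - 10 - 17 = 25 - 27 ≡ 17; y = λ·(10 - 17) - 10 ≡ 12. → (17, 12)
12P: (17, 12) + (17, 7): same x and y₁ ≡ -y₂, so the sum is O.
12P = O, so the order is 12.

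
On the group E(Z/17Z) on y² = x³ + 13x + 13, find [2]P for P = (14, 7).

(10, 2)

tangent at (14, 7): λ = (3·14² + 13)/(2·7) ≡ 6/14. 14⁻¹ ≡ 11 (mod 17), so λ ≡ 6·11 ≡ 15.
  x = λ² - 14 - 14 = 225 - 28 ≡ 10; y = λ·(14 - 10) - 7 ≡ 2. → (10, 2)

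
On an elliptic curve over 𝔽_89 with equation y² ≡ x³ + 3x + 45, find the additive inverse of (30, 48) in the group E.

(30, 41)

-(30, 48) = (30, -48 mod 89) = (30, 41).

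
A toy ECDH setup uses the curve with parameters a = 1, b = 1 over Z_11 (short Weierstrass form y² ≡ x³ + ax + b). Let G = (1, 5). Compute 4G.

(6, 5)

Double-and-add on 4 = (100)₂. Start with G = (1, 5) for the leading 1-bit.
double: tangent at (1, 5): λ = (3·1² + 1)/(2·5) ≡ 4/10. 10⁻¹ ≡ 10 (mod 11), so λ ≡ 4·10 ≡ 7.
  x = λ² - 1 - 1 = 49 - 2 ≡ 3; y = λ·(1 - 3) - 5 ≡ 3. → (3, 3)
double: tangent at (3, 3): λ = (3·3² + 1)/(2·3) ≡ 6/6. 6⁻¹ ≡ 2 (mod 11) since 6·2 = 12 ≡ 1, so λ ≡ 6·2 ≡ 1.
  x = λ² - 3 - 3 = 1 - 6 ≡ 6; y = λ·(3 - 6) - 3 ≡ 5. → (6, 5)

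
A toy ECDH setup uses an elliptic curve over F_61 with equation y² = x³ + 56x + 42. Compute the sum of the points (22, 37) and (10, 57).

(25, 29)

(22, 37) + (10, 57). λ = (57 - 37)/(10 - 22) ≡ 20/49 mod 61. 49⁻¹ ≡ 5 (mod 61), so λ ≡ 39.
  x = λ² - 22 - 10 = 1521 - 32 ≡ 25; y = λ·(22 - 25) - 37 ≡ 29. → (25, 29)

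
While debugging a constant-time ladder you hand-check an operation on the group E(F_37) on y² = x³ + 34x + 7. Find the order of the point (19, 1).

2P: tangent at (19, 1): λ = (3·19² + 34)/(2·1) ≡ 7/2. 2⁻¹ ≡ 19 (mod 37), so λ ≡ 7·19 ≡ 22.
  x = λ² - 19 - 19 = 484 - 38 ≡ 2; y = λ·(19 - 2) - 1 ≡ 3. → (2, 3)
3P: (2, 3) + (19, 1). λ = (1 - 3)/(19 - 2) ≡ 35/17 mod 37. 17⁻¹ ≡ 24 (mod 37), so λ ≡ 26.
  x = λ² - 2 - 19 = 676 - 21 ≡ 26; y = λ·(2 - 26) - 3 ≡ 2. → (26, 2)
4P: (26, 2) + (19, 1). λ = (1 - 2)/(19 - 26) ≡ 36/30 mod 37. 30⁻¹ ≡ 21 (mod 37), so λ ≡ 16.
  x = λ² - 26 - 19 = 256 - 45 ≡ 26; y = λ·(26 - 26) - 2 ≡ 35. → (26, 35)
5P: (26, 35) + (19, 1). λ = (1 - 35)/(19 - 26) ≡ 3/30 mod 37. 30⁻¹ ≡ 21 (mod 37) since 30·21 = 630 ≡ 1, so λ ≡ 26.
  x = λ² - 26 - 19 = 676 - 45 ≡ 2; y = λ·(26 - 2) - 35 ≡ 34. → (2, 34)
6P: (2, 34) + (19, 1). λ = (1 - 34)/(19 - 2) ≡ 4/17 mod 37. 17⁻¹ ≡ 24 (mod 37) since 17·24 = 408 ≡ 1, so λ ≡ 22.
  x = λ² - 2 - 19 = 484 - 21 ≡ 19; y = λ·(2 - 19) - 34 ≡ 36. → (19, 36)
7P: (19, 36) + (19, 1): same x and y₁ ≡ -y₂, so the sum is O.
7P = O, so the order is 7.

7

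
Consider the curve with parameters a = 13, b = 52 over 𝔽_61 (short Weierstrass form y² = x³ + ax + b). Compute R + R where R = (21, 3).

(20, 57)

tangent at (21, 3): λ = (3·21² + 13)/(2·3) ≡ 55/6. 6⁻¹ ≡ 51 (mod 61) since 6·51 = 306 ≡ 1, so λ ≡ 55·51 ≡ 60.
  x = λ² - 21 - 21 = 3600 - 42 ≡ 20; y = λ·(21 - 20) - 3 ≡ 57. → (20, 57)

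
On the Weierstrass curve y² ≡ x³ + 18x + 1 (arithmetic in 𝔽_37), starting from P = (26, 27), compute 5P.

Repeated addition: build up to 5P.
2P: tangent at (26, 27): λ = (3·26² + 18)/(2·27) ≡ 11/17. 17⁻¹ ≡ 24 (mod 37) since 17·24 = 408 ≡ 1, so λ ≡ 11·24 ≡ 5.
  x = λ² - 26 - 26 = 25 - 52 ≡ 10; y = λ·(26 - 10) - 27 ≡ 16. → (10, 16)
3P: (10, 16) + (26, 27). λ = (27 - 16)/(26 - 10) ≡ 11/16 mod 37. 16⁻¹ ≡ 7 (mod 37), so λ ≡ 3.
  x = λ² - 10 - 26 = 9 - 36 ≡ 10; y = λ·(10 - 10) - 16 ≡ 21. → (10, 21)
4P: (10, 21) + (26, 27). λ = (27 - 21)/(26 - 10) ≡ 6/16 mod 37. 16⁻¹ ≡ 7 (mod 37), so λ ≡ 5.
  x = λ² - 10 - 26 = 25 - 36 ≡ 26; y = λ·(10 - 26) - 21 ≡ 10. → (26, 10)
5P: (26, 10) + (26, 27): same x and y₁ ≡ -y₂, so the sum is the point at infinity.

O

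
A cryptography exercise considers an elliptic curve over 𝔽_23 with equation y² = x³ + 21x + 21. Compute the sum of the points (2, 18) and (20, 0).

(2, 18) + (20, 0). λ = (0 - 18)/(20 - 2) ≡ 5/18 mod 23. 18⁻¹ ≡ 9 (mod 23) since 18·9 = 162 ≡ 1, so λ ≡ 22.
  x = λ² - 2 - 20 = 484 - 22 ≡ 2; y = λ·(2 - 2) - 18 ≡ 5. → (2, 5)

(2, 5)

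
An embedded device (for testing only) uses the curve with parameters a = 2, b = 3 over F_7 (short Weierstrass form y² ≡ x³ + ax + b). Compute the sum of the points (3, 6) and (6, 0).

(3, 6) + (6, 0). λ = (0 - 6)/(6 - 3) ≡ 1/3 mod 7. 3⁻¹ ≡ 5 (mod 7), so λ ≡ 5.
  x = λ² - 3 - 6 = 25 - 9 ≡ 2; y = λ·(3 - 2) - 6 ≡ 6. → (2, 6)

(2, 6)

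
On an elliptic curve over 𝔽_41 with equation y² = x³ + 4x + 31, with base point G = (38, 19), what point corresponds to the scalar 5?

Repeated addition: build up to 5G.
2G: tangent at (38, 19): λ = (3·38² + 4)/(2·19) ≡ 31/38. 38⁻¹ ≡ 27 (mod 41) since 38·27 = 1026 ≡ 1, so λ ≡ 31·27 ≡ 17.
  x = λ² - 38 - 38 = 289 - 76 ≡ 8; y = λ·(38 - 8) - 19 ≡ 40. → (8, 40)
3G: (8, 40) + (38, 19). λ = (19 - 40)/(38 - 8) ≡ 20/30 mod 41. 30⁻¹ ≡ 26 (mod 41), so λ ≡ 28.
  x = λ² - 8 - 38 = 784 - 46 ≡ 0; y = λ·(8 - 0) - 40 ≡ 20. → (0, 20)
4G: (0, 20) + (38, 19). λ = (19 - 20)/(38 - 0) ≡ 40/38 mod 41. 38⁻¹ ≡ 27 (mod 41), so λ ≡ 14.
  x = λ² - 0 - 38 = 196 - 38 ≡ 35; y = λ·(0 - 35) - 20 ≡ 23. → (35, 23)
5G: (35, 23) + (38, 19). λ = (19 - 23)/(38 - 35) ≡ 37/3 mod 41. 3⁻¹ ≡ 14 (mod 41) since 3·14 = 42 ≡ 1, so λ ≡ 26.
  x = λ² - 35 - 38 = 676 - 73 ≡ 29; y = λ·(35 - 29) - 23 ≡ 10. → (29, 10)

(29, 10)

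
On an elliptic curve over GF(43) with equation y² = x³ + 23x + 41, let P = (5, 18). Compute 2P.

(14, 22)

tangent at (5, 18): λ = (3·5² + 23)/(2·18) ≡ 12/36. 36⁻¹ ≡ 6 (mod 43) since 36·6 = 216 ≡ 1, so λ ≡ 12·6 ≡ 29.
  x = λ² - 5 - 5 = 841 - 10 ≡ 14; y = λ·(5 - 14) - 18 ≡ 22. → (14, 22)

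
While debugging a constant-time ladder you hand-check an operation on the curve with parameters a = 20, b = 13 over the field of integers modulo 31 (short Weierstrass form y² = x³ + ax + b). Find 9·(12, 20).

Write Q = (12, 20).
Double-and-add on 9 = (1001)₂. Start with Q = (12, 20) for the leading 1-bit.
double: tangent at (12, 20): λ = (3·12² + 20)/(2·20) ≡ 18/9. 9⁻¹ ≡ 7 (mod 31) since 9·7 = 63 ≡ 1, so λ ≡ 18·7 ≡ 2.
  x = λ² - 12 - 12 = 4 - 24 ≡ 11; y = λ·(12 - 11) - 20 ≡ 13. → (11, 13)
double: tangent at (11, 13): λ = (3·11² + 20)/(2·13) ≡ 11/26. 26⁻¹ ≡ 6 (mod 31), so λ ≡ 11·6 ≡ 4.
  x = λ² - 11 - 11 = 16 - 22 ≡ 25; y = λ·(11 - 25) - 13 ≡ 24. → (25, 24)
double: tangent at (25, 24): λ = (3·25² + 20)/(2·24) ≡ 4/17. 17⁻¹ ≡ 11 (mod 31), so λ ≡ 4·11 ≡ 13.
  x = λ² - 25 - 25 = 169 - 50 ≡ 26; y = λ·(25 - 26) - 24 ≡ 25. → (26, 25)
add Q: (26, 25) + (12, 20). λ = (20 - 25)/(12 - 26) ≡ 26/17 mod 31. 17⁻¹ ≡ 11 (mod 31), so λ ≡ 7.
  x = λ² - 26 - 12 = 49 - 38 ≡ 11; y = λ·(26 - 11) - 25 ≡ 18. → (11, 18)

(11, 18)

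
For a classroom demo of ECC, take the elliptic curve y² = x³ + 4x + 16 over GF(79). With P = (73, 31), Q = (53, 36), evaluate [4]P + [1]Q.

First 4P:
Double-and-add on 4 = (100)₂. Start with P = (73, 31) for the leading 1-bit.
double: tangent at (73, 31): λ = (3·73² + 4)/(2·31) ≡ 33/62. 62⁻¹ ≡ 65 (mod 79), so λ ≡ 33·65 ≡ 12.
  x = λ² - 73 - 73 = 144 - 146 ≡ 77; y = λ·(73 - 77) - 31 ≡ 0. → (77, 0)
double: (77, 0) + (77, 0): same x and y₁ ≡ -y₂, so the sum is the point at infinity.
4P = the point at infinity.
Finally 4P + Q:
the point at infinity + (53, 36) = (53, 36) (identity).

(53, 36)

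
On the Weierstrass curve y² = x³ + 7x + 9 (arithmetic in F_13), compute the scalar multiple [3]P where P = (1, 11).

O

Repeated addition: build up to 3P.
2P: tangent at (1, 11): λ = (3·1² + 7)/(2·11) ≡ 10/9. 9⁻¹ ≡ 3 (mod 13), so λ ≡ 10·3 ≡ 4.
  x = λ² - 1 - 1 = 16 - 2 ≡ 1; y = λ·(1 - 1) - 11 ≡ 2. → (1, 2)
3P: (1, 2) + (1, 11): same x and y₁ ≡ -y₂, so the sum is O.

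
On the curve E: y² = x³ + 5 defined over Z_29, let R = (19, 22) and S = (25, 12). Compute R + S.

(19, 22) + (25, 12). λ = (12 - 22)/(25 - 19) ≡ 19/6 mod 29. 6⁻¹ ≡ 5 (mod 29) since 6·5 = 30 ≡ 1, so λ ≡ 8.
  x = λ² - 19 - 25 = 64 - 44 ≡ 20; y = λ·(19 - 20) - 22 ≡ 28. → (20, 28)

(20, 28)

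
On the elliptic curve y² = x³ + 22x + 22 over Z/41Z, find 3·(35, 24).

(11, 23)

Write G = (35, 24).
Repeated addition: build up to 3G.
2G: tangent at (35, 24): λ = (3·35² + 22)/(2·24) ≡ 7/7. 7⁻¹ ≡ 6 (mod 41), so λ ≡ 7·6 ≡ 1.
  x = λ² - 35 - 35 = 1 - 70 ≡ 13; y = λ·(35 - 13) - 24 ≡ 39. → (13, 39)
3G: (13, 39) + (35, 24). λ = (24 - 39)/(35 - 13) ≡ 26/22 mod 41. 22⁻¹ ≡ 28 (mod 41) since 22·28 = 616 ≡ 1, so λ ≡ 31.
  x = λ² - 13 - 35 = 961 - 48 ≡ 11; y = λ·(13 - 11) - 39 ≡ 23. → (11, 23)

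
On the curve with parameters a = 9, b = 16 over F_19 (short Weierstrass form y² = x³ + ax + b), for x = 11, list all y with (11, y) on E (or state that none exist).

x³ + 9x + 16 = 1446 ≡ 2 (mod 19).
2 is a non-residue mod 19; no y exists.

none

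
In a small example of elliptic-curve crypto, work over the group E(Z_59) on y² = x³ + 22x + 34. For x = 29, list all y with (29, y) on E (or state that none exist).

x³ + 22x + 34 = 25061 ≡ 45 (mod 59).
Square roots of 45 mod 59: 24 and 35 (since 24² = 576 ≡ 45).

24, 35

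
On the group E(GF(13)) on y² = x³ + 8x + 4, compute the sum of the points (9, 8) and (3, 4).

(0, 11)

(9, 8) + (3, 4). λ = (4 - 8)/(3 - 9) ≡ 9/7 mod 13. 7⁻¹ ≡ 2 (mod 13), so λ ≡ 5.
  x = λ² - 9 - 3 = 25 - 12 ≡ 0; y = λ·(9 - 0) - 8 ≡ 11. → (0, 11)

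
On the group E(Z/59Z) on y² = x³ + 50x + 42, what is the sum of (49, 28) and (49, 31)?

The two points share x = 49 and their y-coordinates satisfy 28 + 31 ≡ 0 (mod 59), so they are inverses. Their sum is O.

O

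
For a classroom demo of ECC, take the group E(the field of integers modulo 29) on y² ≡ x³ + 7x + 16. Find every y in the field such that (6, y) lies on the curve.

x³ + 7x + 16 = 274 ≡ 13 (mod 29).
Square roots of 13 mod 29: 10 and 19 (since 10² = 100 ≡ 13).

10, 19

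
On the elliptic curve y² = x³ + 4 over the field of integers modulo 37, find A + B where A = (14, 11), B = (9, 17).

(11, 15)

(14, 11) + (9, 17). λ = (17 - 11)/(9 - 14) ≡ 6/32 mod 37. 32⁻¹ ≡ 22 (mod 37), so λ ≡ 21.
  x = λ² - 14 - 9 = 441 - 23 ≡ 11; y = λ·(14 - 11) - 11 ≡ 15. → (11, 15)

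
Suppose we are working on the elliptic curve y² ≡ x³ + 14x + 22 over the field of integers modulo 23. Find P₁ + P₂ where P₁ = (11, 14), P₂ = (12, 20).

(11, 14) + (12, 20). λ = (20 - 14)/(12 - 11) ≡ 6/1 mod 23. 1⁻¹ ≡ 1 (mod 23), so λ ≡ 6.
  x = λ² - 11 - 12 = 36 - 23 ≡ 13; y = λ·(11 - 13) - 14 ≡ 20. → (13, 20)

(13, 20)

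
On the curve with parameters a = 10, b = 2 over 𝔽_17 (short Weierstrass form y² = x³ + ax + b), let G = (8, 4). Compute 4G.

Repeated addition: build up to 4G.
2G: tangent at (8, 4): λ = (3·8² + 10)/(2·4) ≡ 15/8. 8⁻¹ ≡ 15 (mod 17), so λ ≡ 15·15 ≡ 4.
  x = λ² - 8 - 8 = 16 - 16 ≡ 0; y = λ·(8 - 0) - 4 ≡ 11. → (0, 11)
3G: (0, 11) + (8, 4). λ = (4 - 11)/(8 - 0) ≡ 10/8 mod 17. 8⁻¹ ≡ 15 (mod 17), so λ ≡ 14.
  x = λ² - 0 - 8 = 196 - 8 ≡ 1; y = λ·(0 - 1) - 11 ≡ 9. → (1, 9)
4G: (1, 9) + (8, 4). λ = (4 - 9)/(8 - 1) ≡ 12/7 mod 17. 7⁻¹ ≡ 5 (mod 17), so λ ≡ 9.
  x = λ² - 1 - 8 = 81 - 9 ≡ 4; y = λ·(1 - 4) - 9 ≡ 15. → (4, 15)

(4, 15)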